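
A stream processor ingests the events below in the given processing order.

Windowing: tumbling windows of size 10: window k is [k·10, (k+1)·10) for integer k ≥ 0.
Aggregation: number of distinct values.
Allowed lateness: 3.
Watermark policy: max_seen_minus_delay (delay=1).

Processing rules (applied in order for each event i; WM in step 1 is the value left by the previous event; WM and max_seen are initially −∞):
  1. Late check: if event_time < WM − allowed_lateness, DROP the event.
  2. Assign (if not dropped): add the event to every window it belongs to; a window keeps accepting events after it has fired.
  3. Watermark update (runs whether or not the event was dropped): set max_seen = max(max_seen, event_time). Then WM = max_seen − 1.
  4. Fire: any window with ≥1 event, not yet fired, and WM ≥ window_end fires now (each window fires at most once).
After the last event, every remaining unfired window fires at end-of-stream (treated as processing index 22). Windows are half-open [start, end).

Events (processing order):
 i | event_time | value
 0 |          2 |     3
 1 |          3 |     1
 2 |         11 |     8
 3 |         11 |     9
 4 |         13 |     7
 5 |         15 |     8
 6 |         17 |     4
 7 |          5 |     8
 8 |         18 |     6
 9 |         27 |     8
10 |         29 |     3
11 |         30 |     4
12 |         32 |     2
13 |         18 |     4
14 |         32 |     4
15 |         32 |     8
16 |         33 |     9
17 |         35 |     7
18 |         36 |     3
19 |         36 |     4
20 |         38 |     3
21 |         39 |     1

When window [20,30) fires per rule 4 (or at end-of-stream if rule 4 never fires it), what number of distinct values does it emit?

i=0 t=2 v=3: → [0,10); WM=1
i=1 t=3 v=1: → [0,10); WM=2
i=2 t=11 v=8: → [10,20); WM=10; [0,10) fires=2
i=3 t=11 v=9: → [10,20); WM=10
i=4 t=13 v=7: → [10,20); WM=12
i=5 t=15 v=8: → [10,20); WM=14
i=6 t=17 v=4: → [10,20); WM=16
i=7 t=5 v=8: DROP (t<16-3); WM=16
i=8 t=18 v=6: → [10,20); WM=17
i=9 t=27 v=8: → [20,30); WM=26; [10,20) fires=5
i=10 t=29 v=3: → [20,30); WM=28
i=11 t=30 v=4: → [30,40); WM=29
i=12 t=32 v=2: → [30,40); WM=31; [20,30) fires=2
i=13 t=18 v=4: DROP (t<31-3); WM=31
i=14 t=32 v=4: → [30,40); WM=31
i=15 t=32 v=8: → [30,40); WM=31
i=16 t=33 v=9: → [30,40); WM=32
i=17 t=35 v=7: → [30,40); WM=34
i=18 t=36 v=3: → [30,40); WM=35
i=19 t=36 v=4: → [30,40); WM=35
i=20 t=38 v=3: → [30,40); WM=37
i=21 t=39 v=1: → [30,40); WM=38

2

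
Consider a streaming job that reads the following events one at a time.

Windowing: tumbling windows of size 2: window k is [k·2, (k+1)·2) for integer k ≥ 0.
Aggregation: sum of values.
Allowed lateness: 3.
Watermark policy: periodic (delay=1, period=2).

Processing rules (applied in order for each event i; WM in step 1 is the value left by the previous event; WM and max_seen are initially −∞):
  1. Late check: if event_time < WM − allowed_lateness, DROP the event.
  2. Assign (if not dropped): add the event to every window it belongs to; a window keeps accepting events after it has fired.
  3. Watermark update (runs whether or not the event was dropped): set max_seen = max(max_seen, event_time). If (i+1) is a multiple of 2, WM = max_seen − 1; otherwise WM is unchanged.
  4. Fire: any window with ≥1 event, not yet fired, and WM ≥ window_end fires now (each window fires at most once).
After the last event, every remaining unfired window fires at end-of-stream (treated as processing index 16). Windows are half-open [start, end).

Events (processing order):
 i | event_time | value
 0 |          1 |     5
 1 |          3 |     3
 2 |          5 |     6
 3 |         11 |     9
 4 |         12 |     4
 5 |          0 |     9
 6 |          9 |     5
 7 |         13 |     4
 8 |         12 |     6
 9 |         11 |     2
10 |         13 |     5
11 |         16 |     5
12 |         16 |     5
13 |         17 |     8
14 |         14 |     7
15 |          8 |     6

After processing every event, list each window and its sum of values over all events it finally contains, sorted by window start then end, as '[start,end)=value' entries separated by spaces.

i=0 t=1 v=5: → [0,2); WM=−∞
i=1 t=3 v=3: → [2,4); WM=2; [0,2) fires=5
i=2 t=5 v=6: → [4,6); WM=2
i=3 t=11 v=9: → [10,12); WM=10; [2,4) fires=3 [4,6) fires=6
i=4 t=12 v=4: → [12,14); WM=10
i=5 t=0 v=9: DROP (t<10-3); WM=11
i=6 t=9 v=5: → [8,10); WM=11; [8,10) fires=5
i=7 t=13 v=4: → [12,14); WM=12; [10,12) fires=9
i=8 t=12 v=6: → [12,14); WM=12
i=9 t=11 v=2: → [10,12); WM=12
i=10 t=13 v=5: → [12,14); WM=12
i=11 t=16 v=5: → [16,18); WM=15; [12,14) fires=19
i=12 t=16 v=5: → [16,18); WM=15
i=13 t=17 v=8: → [16,18); WM=16
i=14 t=14 v=7: → [14,16); WM=16; [14,16) fires=7
i=15 t=8 v=6: DROP (t<16-3); WM=16

[0,2)=5 [2,4)=3 [4,6)=6 [8,10)=5 [10,12)=11 [12,14)=19 [14,16)=7 [16,18)=18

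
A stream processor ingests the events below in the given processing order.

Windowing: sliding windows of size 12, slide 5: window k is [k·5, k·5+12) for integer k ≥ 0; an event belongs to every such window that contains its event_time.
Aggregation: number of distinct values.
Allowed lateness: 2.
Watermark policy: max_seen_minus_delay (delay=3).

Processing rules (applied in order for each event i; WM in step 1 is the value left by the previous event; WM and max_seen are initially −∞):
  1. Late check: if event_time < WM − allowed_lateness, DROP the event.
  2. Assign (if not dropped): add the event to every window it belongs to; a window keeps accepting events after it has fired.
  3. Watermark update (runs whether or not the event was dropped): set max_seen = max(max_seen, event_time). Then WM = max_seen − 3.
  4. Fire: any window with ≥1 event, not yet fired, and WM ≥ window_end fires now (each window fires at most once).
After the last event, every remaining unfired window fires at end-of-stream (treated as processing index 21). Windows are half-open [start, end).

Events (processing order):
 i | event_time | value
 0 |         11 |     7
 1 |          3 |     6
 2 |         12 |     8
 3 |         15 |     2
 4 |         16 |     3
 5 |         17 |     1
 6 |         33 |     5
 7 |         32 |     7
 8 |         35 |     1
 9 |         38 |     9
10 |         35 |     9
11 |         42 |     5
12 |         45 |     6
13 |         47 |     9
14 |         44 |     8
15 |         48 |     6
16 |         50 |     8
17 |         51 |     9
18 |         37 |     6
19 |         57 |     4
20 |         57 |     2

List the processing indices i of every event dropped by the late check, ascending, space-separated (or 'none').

i=0 t=11 v=7: → [10,22),[5,17),[0,12); WM=8
i=1 t=3 v=6: DROP (t<8-2); WM=8
i=2 t=12 v=8: → [10,22),[5,17); WM=9
i=3 t=15 v=2: → [15,27),[10,22),[5,17); WM=12; [0,12) fires=1
i=4 t=16 v=3: → [15,27),[10,22),[5,17); WM=13
i=5 t=17 v=1: → [15,27),[10,22); WM=14
i=6 t=33 v=5: → [30,42),[25,37); WM=30; [5,17) fires=4 [10,22) fires=5 [15,27) fires=3
i=7 t=32 v=7: → [30,42),[25,37); WM=30
i=8 t=35 v=1: → [35,47),[30,42),[25,37); WM=32
i=9 t=38 v=9: → [35,47),[30,42); WM=35
i=10 t=35 v=9: → [35,47),[30,42),[25,37); WM=35
i=11 t=42 v=5: → [40,52),[35,47); WM=39; [25,37) fires=4
i=12 t=45 v=6: → [45,57),[40,52),[35,47); WM=42; [30,42) fires=4
i=13 t=47 v=9: → [45,57),[40,52); WM=44
i=14 t=44 v=8: → [40,52),[35,47); WM=44
i=15 t=48 v=6: → [45,57),[40,52); WM=45
i=16 t=50 v=8: → [50,62),[45,57),[40,52); WM=47; [35,47) fires=5
i=17 t=51 v=9: → [50,62),[45,57),[40,52); WM=48
i=18 t=37 v=6: DROP (t<48-2); WM=48
i=19 t=57 v=4: → [55,67),[50,62); WM=54; [40,52) fires=4
i=20 t=57 v=2: → [55,67),[50,62); WM=54

1 18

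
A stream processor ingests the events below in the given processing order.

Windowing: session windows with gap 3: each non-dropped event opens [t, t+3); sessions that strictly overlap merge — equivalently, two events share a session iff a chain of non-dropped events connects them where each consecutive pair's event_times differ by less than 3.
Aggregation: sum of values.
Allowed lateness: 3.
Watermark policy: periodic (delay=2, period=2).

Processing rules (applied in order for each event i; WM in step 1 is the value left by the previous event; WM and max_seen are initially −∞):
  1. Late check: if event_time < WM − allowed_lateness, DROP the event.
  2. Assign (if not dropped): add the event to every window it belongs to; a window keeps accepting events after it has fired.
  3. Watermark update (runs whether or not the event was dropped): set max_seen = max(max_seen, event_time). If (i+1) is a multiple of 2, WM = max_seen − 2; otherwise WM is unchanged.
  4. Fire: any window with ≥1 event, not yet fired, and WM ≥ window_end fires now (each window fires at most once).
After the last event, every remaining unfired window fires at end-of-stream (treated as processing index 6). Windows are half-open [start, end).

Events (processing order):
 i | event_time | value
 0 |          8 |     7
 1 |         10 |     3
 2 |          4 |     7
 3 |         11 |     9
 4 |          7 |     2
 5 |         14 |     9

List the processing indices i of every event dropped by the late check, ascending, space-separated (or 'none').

2

i=0 t=8 v=7: → [8,11); WM=−∞
i=1 t=10 v=3: → [8,13); WM=8
i=2 t=4 v=7: DROP (t<8-3); WM=8
i=3 t=11 v=9: → [8,14); WM=9
i=4 t=7 v=2: → [7,14); WM=9
i=5 t=14 v=9: → [14,17); WM=12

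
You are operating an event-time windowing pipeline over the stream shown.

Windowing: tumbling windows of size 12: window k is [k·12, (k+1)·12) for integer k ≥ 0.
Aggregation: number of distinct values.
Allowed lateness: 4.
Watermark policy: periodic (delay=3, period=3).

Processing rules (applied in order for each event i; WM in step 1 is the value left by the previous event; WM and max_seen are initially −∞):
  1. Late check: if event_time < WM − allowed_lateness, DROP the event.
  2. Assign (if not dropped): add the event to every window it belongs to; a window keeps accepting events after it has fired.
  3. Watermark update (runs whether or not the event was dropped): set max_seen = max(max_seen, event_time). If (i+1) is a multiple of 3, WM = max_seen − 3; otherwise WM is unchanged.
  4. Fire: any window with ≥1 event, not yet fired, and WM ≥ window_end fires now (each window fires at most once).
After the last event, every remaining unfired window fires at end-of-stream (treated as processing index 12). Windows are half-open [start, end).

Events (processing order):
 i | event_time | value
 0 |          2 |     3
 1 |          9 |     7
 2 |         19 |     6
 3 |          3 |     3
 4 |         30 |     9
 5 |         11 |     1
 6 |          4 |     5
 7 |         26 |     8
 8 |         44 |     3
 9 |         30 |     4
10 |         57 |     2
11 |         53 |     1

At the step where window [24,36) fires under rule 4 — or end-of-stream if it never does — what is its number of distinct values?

i=0 t=2 v=3: → [0,12); WM=−∞
i=1 t=9 v=7: → [0,12); WM=−∞
i=2 t=19 v=6: → [12,24); WM=16; [0,12) fires=2
i=3 t=3 v=3: DROP (t<16-4); WM=16
i=4 t=30 v=9: → [24,36); WM=16
i=5 t=11 v=1: DROP (t<16-4); WM=27; [12,24) fires=1
i=6 t=4 v=5: DROP (t<27-4); WM=27
i=7 t=26 v=8: → [24,36); WM=27
i=8 t=44 v=3: → [36,48); WM=41; [24,36) fires=2
i=9 t=30 v=4: DROP (t<41-4); WM=41
i=10 t=57 v=2: → [48,60); WM=41
i=11 t=53 v=1: → [48,60); WM=54; [36,48) fires=1

2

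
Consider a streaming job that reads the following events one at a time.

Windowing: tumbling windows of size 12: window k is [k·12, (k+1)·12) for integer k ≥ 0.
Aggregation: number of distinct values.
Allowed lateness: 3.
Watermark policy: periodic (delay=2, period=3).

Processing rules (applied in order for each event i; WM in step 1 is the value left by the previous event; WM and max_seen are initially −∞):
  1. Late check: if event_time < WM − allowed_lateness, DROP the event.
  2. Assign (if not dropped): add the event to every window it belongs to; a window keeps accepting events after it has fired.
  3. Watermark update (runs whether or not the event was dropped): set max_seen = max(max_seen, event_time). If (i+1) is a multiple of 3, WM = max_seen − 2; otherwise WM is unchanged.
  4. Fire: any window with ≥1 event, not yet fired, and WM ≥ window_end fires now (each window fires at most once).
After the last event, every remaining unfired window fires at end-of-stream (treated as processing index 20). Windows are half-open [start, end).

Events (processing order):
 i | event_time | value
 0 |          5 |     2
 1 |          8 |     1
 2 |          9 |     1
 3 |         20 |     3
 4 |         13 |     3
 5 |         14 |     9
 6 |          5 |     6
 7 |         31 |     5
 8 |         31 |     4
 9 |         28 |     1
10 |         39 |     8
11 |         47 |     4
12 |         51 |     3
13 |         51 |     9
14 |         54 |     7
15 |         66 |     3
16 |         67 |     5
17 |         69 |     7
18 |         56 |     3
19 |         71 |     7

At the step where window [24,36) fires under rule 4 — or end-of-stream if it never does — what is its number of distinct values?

i=0 t=5 v=2: → [0,12); WM=−∞
i=1 t=8 v=1: → [0,12); WM=−∞
i=2 t=9 v=1: → [0,12); WM=7
i=3 t=20 v=3: → [12,24); WM=7
i=4 t=13 v=3: → [12,24); WM=7
i=5 t=14 v=9: → [12,24); WM=18; [0,12) fires=2
i=6 t=5 v=6: DROP (t<18-3); WM=18
i=7 t=31 v=5: → [24,36); WM=18
i=8 t=31 v=4: → [24,36); WM=29; [12,24) fires=2
i=9 t=28 v=1: → [24,36); WM=29
i=10 t=39 v=8: → [36,48); WM=29
i=11 t=47 v=4: → [36,48); WM=45; [24,36) fires=3
i=12 t=51 v=3: → [48,60); WM=45
i=13 t=51 v=9: → [48,60); WM=45
i=14 t=54 v=7: → [48,60); WM=52; [36,48) fires=2
i=15 t=66 v=3: → [60,72); WM=52
i=16 t=67 v=5: → [60,72); WM=52
i=17 t=69 v=7: → [60,72); WM=67; [48,60) fires=3
i=18 t=56 v=3: DROP (t<67-3); WM=67
i=19 t=71 v=7: → [60,72); WM=67

3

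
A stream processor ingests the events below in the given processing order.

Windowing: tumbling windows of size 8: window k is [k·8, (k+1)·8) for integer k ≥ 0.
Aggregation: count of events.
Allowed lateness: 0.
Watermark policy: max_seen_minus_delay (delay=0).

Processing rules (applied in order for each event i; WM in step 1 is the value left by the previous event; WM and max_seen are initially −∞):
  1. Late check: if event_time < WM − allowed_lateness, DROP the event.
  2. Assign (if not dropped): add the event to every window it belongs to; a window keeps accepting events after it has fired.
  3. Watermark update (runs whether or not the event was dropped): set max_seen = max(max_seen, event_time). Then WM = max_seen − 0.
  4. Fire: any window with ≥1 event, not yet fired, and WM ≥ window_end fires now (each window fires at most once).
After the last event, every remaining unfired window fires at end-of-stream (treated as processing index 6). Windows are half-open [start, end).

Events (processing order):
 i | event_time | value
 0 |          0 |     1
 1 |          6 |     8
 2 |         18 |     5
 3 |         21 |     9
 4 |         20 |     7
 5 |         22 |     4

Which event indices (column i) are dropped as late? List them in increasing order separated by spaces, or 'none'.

i=0 t=0 v=1: → [0,8); WM=0
i=1 t=6 v=8: → [0,8); WM=6
i=2 t=18 v=5: → [16,24); WM=18; [0,8) fires=2
i=3 t=21 v=9: → [16,24); WM=21
i=4 t=20 v=7: DROP (t<21-0); WM=21
i=5 t=22 v=4: → [16,24); WM=22

4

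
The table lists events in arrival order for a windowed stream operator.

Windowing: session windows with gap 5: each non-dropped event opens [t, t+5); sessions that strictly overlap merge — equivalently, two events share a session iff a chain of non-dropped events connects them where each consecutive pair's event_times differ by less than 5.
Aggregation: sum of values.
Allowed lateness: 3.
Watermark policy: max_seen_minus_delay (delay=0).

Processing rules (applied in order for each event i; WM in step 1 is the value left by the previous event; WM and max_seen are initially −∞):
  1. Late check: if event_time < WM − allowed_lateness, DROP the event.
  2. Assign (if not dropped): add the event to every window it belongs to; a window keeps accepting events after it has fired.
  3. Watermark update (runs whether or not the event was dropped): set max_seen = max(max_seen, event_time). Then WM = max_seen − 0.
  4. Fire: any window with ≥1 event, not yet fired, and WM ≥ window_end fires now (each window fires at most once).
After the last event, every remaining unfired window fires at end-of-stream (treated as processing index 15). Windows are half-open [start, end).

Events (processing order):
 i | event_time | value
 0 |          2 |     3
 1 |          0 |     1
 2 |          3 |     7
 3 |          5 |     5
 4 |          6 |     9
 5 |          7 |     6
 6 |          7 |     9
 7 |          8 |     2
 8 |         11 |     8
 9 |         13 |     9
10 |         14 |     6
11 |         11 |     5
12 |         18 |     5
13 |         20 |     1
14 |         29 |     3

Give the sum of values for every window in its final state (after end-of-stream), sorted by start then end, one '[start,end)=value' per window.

i=0 t=2 v=3: → [2,7); WM=2
i=1 t=0 v=1: → [0,7); WM=2
i=2 t=3 v=7: → [0,8); WM=3
i=3 t=5 v=5: → [0,10); WM=5
i=4 t=6 v=9: → [0,11); WM=6
i=5 t=7 v=6: → [0,12); WM=7
i=6 t=7 v=9: → [0,12); WM=7
i=7 t=8 v=2: → [0,13); WM=8
i=8 t=11 v=8: → [0,16); WM=11
i=9 t=13 v=9: → [0,18); WM=13
i=10 t=14 v=6: → [0,19); WM=14
i=11 t=11 v=5: → [0,19); WM=14
i=12 t=18 v=5: → [0,23); WM=18
i=13 t=20 v=1: → [0,25); WM=20
i=14 t=29 v=3: → [29,34); WM=29

[0,25)=76 [29,34)=3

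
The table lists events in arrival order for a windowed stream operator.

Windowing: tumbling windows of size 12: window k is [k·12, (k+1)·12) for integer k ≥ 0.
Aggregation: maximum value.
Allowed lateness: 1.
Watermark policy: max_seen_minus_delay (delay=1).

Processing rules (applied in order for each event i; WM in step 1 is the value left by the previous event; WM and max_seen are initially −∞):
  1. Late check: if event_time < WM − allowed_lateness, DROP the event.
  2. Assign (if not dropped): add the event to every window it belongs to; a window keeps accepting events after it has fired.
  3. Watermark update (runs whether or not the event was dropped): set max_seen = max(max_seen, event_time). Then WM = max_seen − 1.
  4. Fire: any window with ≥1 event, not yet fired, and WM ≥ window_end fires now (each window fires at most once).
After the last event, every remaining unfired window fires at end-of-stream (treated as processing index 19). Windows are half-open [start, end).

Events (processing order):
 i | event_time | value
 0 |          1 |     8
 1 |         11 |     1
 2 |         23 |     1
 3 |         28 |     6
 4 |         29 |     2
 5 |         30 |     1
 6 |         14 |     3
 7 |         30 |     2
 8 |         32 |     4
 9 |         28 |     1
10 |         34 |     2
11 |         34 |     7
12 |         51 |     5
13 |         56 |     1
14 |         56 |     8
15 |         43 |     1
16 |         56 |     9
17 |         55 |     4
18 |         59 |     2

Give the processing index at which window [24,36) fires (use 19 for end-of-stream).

i=0 t=1 v=8: → [0,12); WM=0
i=1 t=11 v=1: → [0,12); WM=10
i=2 t=23 v=1: → [12,24); WM=22; [0,12) fires=8
i=3 t=28 v=6: → [24,36); WM=27; [12,24) fires=1
i=4 t=29 v=2: → [24,36); WM=28
i=5 t=30 v=1: → [24,36); WM=29
i=6 t=14 v=3: DROP (t<29-1); WM=29
i=7 t=30 v=2: → [24,36); WM=29
i=8 t=32 v=4: → [24,36); WM=31
i=9 t=28 v=1: DROP (t<31-1); WM=31
i=10 t=34 v=2: → [24,36); WM=33
i=11 t=34 v=7: → [24,36); WM=33
i=12 t=51 v=5: → [48,60); WM=50; [24,36) fires=7
i=13 t=56 v=1: → [48,60); WM=55
i=14 t=56 v=8: → [48,60); WM=55
i=15 t=43 v=1: DROP (t<55-1); WM=55
i=16 t=56 v=9: → [48,60); WM=55
i=17 t=55 v=4: → [48,60); WM=55
i=18 t=59 v=2: → [48,60); WM=58

12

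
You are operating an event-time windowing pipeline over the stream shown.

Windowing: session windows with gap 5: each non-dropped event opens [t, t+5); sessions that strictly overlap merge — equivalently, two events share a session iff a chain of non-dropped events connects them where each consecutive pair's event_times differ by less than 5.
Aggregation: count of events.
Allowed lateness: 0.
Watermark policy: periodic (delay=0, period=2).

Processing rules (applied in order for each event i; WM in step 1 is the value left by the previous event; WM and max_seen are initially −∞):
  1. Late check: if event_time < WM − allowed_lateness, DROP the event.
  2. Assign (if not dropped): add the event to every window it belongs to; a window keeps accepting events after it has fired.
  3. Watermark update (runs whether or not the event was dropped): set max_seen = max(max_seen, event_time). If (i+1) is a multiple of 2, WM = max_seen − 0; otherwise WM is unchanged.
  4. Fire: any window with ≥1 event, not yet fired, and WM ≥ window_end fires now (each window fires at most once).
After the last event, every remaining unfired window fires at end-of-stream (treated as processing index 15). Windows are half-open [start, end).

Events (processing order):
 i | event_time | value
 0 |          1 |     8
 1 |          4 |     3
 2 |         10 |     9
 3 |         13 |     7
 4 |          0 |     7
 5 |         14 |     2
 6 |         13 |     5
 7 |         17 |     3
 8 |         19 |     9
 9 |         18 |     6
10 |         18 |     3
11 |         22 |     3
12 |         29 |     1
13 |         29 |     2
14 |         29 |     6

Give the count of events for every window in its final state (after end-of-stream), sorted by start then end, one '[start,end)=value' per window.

[1,9)=2 [10,27)=7 [29,34)=3

i=0 t=1 v=8: → [1,6); WM=−∞
i=1 t=4 v=3: → [1,9); WM=4
i=2 t=10 v=9: → [10,15); WM=4
i=3 t=13 v=7: → [10,18); WM=13
i=4 t=0 v=7: DROP (t<13-0); WM=13
i=5 t=14 v=2: → [10,19); WM=14
i=6 t=13 v=5: DROP (t<14-0); WM=14
i=7 t=17 v=3: → [10,22); WM=17
i=8 t=19 v=9: → [10,24); WM=17
i=9 t=18 v=6: → [10,24); WM=19
i=10 t=18 v=3: DROP (t<19-0); WM=19
i=11 t=22 v=3: → [10,27); WM=22
i=12 t=29 v=1: → [29,34); WM=22
i=13 t=29 v=2: → [29,34); WM=29
i=14 t=29 v=6: → [29,34); WM=29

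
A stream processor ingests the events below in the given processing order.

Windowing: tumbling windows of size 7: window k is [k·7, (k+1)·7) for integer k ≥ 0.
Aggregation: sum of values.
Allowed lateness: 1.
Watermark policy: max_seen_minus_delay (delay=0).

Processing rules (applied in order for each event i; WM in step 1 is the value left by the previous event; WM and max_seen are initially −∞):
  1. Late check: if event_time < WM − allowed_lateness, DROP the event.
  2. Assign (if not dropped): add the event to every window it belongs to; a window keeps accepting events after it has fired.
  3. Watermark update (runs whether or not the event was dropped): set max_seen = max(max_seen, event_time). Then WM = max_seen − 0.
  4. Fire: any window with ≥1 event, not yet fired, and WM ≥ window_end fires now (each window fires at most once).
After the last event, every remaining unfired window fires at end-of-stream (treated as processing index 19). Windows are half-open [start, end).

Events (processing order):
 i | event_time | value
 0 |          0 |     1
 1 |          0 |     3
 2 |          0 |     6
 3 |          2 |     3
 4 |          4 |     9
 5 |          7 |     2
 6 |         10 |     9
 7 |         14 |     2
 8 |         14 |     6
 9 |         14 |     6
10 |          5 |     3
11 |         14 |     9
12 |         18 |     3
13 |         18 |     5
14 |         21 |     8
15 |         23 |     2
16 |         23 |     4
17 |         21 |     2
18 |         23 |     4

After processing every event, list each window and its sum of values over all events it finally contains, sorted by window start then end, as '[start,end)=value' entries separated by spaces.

[0,7)=22 [7,14)=11 [14,21)=31 [21,28)=18

i=0 t=0 v=1: → [0,7); WM=0
i=1 t=0 v=3: → [0,7); WM=0
i=2 t=0 v=6: → [0,7); WM=0
i=3 t=2 v=3: → [0,7); WM=2
i=4 t=4 v=9: → [0,7); WM=4
i=5 t=7 v=2: → [7,14); WM=7; [0,7) fires=22
i=6 t=10 v=9: → [7,14); WM=10
i=7 t=14 v=2: → [14,21); WM=14; [7,14) fires=11
i=8 t=14 v=6: → [14,21); WM=14
i=9 t=14 v=6: → [14,21); WM=14
i=10 t=5 v=3: DROP (t<14-1); WM=14
i=11 t=14 v=9: → [14,21); WM=14
i=12 t=18 v=3: → [14,21); WM=18
i=13 t=18 v=5: → [14,21); WM=18
i=14 t=21 v=8: → [21,28); WM=21; [14,21) fires=31
i=15 t=23 v=2: → [21,28); WM=23
i=16 t=23 v=4: → [21,28); WM=23
i=17 t=21 v=2: DROP (t<23-1); WM=23
i=18 t=23 v=4: → [21,28); WM=23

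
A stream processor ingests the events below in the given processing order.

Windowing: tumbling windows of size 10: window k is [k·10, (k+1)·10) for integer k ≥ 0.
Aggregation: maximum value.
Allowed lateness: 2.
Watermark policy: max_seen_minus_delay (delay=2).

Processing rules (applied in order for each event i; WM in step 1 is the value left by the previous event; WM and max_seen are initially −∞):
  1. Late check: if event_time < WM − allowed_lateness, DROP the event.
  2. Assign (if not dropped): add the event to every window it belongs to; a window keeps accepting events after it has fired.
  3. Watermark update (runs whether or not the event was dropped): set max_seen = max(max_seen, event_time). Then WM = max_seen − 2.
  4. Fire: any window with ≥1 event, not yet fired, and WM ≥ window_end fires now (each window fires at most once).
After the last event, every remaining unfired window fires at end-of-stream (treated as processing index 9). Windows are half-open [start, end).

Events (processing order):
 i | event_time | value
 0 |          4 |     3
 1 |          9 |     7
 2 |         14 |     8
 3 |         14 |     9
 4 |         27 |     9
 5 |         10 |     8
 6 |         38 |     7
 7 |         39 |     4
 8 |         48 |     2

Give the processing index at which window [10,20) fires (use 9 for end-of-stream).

i=0 t=4 v=3: → [0,10); WM=2
i=1 t=9 v=7: → [0,10); WM=7
i=2 t=14 v=8: → [10,20); WM=12; [0,10) fires=7
i=3 t=14 v=9: → [10,20); WM=12
i=4 t=27 v=9: → [20,30); WM=25; [10,20) fires=9
i=5 t=10 v=8: DROP (t<25-2); WM=25
i=6 t=38 v=7: → [30,40); WM=36; [20,30) fires=9
i=7 t=39 v=4: → [30,40); WM=37
i=8 t=48 v=2: → [40,50); WM=46; [30,40) fires=7

4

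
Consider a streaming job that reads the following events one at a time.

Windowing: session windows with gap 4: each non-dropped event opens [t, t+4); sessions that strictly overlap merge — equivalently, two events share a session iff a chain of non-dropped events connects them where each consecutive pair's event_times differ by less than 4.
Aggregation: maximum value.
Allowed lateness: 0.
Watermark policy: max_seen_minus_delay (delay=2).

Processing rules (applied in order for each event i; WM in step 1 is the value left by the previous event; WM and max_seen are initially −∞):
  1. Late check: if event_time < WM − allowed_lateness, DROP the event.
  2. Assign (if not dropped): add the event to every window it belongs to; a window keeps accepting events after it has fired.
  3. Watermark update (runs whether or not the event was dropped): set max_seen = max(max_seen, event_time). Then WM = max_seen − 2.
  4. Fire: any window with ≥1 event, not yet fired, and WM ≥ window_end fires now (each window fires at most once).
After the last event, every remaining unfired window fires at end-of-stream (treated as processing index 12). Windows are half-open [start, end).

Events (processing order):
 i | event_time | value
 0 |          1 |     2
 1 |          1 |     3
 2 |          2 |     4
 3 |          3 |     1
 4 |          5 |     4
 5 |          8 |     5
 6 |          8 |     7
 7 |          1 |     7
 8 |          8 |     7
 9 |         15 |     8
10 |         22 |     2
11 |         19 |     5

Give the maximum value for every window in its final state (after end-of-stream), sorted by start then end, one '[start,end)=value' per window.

[1,12)=7 [15,19)=8 [22,26)=2

i=0 t=1 v=2: → [1,5); WM=-1
i=1 t=1 v=3: → [1,5); WM=-1
i=2 t=2 v=4: → [1,6); WM=0
i=3 t=3 v=1: → [1,7); WM=1
i=4 t=5 v=4: → [1,9); WM=3
i=5 t=8 v=5: → [1,12); WM=6
i=6 t=8 v=7: → [1,12); WM=6
i=7 t=1 v=7: DROP (t<6-0); WM=6
i=8 t=8 v=7: → [1,12); WM=6
i=9 t=15 v=8: → [15,19); WM=13
i=10 t=22 v=2: → [22,26); WM=20
i=11 t=19 v=5: DROP (t<20-0); WM=20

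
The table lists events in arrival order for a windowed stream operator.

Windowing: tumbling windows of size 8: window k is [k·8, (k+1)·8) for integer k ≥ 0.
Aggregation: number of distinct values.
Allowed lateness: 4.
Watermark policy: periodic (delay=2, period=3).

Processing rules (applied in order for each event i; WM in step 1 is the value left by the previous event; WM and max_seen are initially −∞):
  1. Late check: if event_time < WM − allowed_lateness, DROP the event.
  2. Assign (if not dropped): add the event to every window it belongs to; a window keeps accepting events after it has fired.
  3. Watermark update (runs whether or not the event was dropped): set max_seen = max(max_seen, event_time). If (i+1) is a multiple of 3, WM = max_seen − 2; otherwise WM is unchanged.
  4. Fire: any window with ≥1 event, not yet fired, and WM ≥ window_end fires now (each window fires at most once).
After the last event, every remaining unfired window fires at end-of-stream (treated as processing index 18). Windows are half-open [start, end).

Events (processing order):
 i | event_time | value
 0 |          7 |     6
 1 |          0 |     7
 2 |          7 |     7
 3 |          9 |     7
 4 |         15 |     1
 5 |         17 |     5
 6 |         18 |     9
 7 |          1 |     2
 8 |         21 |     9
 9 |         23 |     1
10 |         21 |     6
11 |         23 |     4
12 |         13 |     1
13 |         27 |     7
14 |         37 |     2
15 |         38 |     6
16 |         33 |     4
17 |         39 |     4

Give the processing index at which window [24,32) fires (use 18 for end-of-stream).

i=0 t=7 v=6: → [0,8); WM=−∞
i=1 t=0 v=7: → [0,8); WM=−∞
i=2 t=7 v=7: → [0,8); WM=5
i=3 t=9 v=7: → [8,16); WM=5
i=4 t=15 v=1: → [8,16); WM=5
i=5 t=17 v=5: → [16,24); WM=15; [0,8) fires=2
i=6 t=18 v=9: → [16,24); WM=15
i=7 t=1 v=2: DROP (t<15-4); WM=15
i=8 t=21 v=9: → [16,24); WM=19; [8,16) fires=2
i=9 t=23 v=1: → [16,24); WM=19
i=10 t=21 v=6: → [16,24); WM=19
i=11 t=23 v=4: → [16,24); WM=21
i=12 t=13 v=1: DROP (t<21-4); WM=21
i=13 t=27 v=7: → [24,32); WM=21
i=14 t=37 v=2: → [32,40); WM=35; [16,24) fires=5 [24,32) fires=1
i=15 t=38 v=6: → [32,40); WM=35
i=16 t=33 v=4: → [32,40); WM=35
i=17 t=39 v=4: → [32,40); WM=37

14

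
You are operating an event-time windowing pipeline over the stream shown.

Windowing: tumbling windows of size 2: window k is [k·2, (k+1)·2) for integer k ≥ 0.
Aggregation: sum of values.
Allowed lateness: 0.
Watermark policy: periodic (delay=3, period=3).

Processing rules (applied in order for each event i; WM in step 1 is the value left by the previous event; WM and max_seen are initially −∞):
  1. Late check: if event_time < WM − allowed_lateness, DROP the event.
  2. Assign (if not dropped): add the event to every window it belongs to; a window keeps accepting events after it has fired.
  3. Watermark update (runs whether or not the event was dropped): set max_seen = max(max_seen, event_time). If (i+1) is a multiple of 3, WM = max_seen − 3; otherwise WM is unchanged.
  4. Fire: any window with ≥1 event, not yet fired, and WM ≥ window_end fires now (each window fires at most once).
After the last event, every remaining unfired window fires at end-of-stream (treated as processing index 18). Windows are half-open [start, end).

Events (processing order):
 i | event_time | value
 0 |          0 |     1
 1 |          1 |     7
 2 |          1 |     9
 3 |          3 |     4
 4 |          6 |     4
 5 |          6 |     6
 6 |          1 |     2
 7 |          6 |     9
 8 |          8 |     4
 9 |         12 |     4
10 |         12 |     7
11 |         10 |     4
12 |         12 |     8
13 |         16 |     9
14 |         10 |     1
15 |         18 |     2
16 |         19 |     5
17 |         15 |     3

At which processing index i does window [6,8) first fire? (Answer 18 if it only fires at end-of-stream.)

i=0 t=0 v=1: → [0,2); WM=−∞
i=1 t=1 v=7: → [0,2); WM=−∞
i=2 t=1 v=9: → [0,2); WM=-2
i=3 t=3 v=4: → [2,4); WM=-2
i=4 t=6 v=4: → [6,8); WM=-2
i=5 t=6 v=6: → [6,8); WM=3; [0,2) fires=17
i=6 t=1 v=2: DROP (t<3-0); WM=3
i=7 t=6 v=9: → [6,8); WM=3
i=8 t=8 v=4: → [8,10); WM=5; [2,4) fires=4
i=9 t=12 v=4: → [12,14); WM=5
i=10 t=12 v=7: → [12,14); WM=5
i=11 t=10 v=4: → [10,12); WM=9; [6,8) fires=19
i=12 t=12 v=8: → [12,14); WM=9
i=13 t=16 v=9: → [16,18); WM=9
i=14 t=10 v=1: → [10,12); WM=13; [8,10) fires=4 [10,12) fires=5
i=15 t=18 v=2: → [18,20); WM=13
i=16 t=19 v=5: → [18,20); WM=13
i=17 t=15 v=3: → [14,16); WM=16; [12,14) fires=19 [14,16) fires=3

11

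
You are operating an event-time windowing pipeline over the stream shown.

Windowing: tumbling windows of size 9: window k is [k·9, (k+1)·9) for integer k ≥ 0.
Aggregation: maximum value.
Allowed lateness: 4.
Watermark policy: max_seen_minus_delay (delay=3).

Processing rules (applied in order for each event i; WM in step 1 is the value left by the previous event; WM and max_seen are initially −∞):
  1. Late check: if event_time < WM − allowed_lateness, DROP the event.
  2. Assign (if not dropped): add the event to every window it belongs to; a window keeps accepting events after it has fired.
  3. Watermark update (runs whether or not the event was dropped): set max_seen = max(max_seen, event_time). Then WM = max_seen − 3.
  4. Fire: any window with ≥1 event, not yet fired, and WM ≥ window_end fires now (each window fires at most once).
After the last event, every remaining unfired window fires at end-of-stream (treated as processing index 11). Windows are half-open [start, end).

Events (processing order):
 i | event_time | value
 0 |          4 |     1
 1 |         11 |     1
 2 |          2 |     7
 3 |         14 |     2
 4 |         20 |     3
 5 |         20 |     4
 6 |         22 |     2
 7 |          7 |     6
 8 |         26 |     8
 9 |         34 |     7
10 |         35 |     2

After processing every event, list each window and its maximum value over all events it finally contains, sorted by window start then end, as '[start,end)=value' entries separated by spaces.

i=0 t=4 v=1: → [0,9); WM=1
i=1 t=11 v=1: → [9,18); WM=8
i=2 t=2 v=7: DROP (t<8-4); WM=8
i=3 t=14 v=2: → [9,18); WM=11; [0,9) fires=1
i=4 t=20 v=3: → [18,27); WM=17
i=5 t=20 v=4: → [18,27); WM=17
i=6 t=22 v=2: → [18,27); WM=19; [9,18) fires=2
i=7 t=7 v=6: DROP (t<19-4); WM=19
i=8 t=26 v=8: → [18,27); WM=23
i=9 t=34 v=7: → [27,36); WM=31; [18,27) fires=8
i=10 t=35 v=2: → [27,36); WM=32

[0,9)=1 [9,18)=2 [18,27)=8 [27,36)=7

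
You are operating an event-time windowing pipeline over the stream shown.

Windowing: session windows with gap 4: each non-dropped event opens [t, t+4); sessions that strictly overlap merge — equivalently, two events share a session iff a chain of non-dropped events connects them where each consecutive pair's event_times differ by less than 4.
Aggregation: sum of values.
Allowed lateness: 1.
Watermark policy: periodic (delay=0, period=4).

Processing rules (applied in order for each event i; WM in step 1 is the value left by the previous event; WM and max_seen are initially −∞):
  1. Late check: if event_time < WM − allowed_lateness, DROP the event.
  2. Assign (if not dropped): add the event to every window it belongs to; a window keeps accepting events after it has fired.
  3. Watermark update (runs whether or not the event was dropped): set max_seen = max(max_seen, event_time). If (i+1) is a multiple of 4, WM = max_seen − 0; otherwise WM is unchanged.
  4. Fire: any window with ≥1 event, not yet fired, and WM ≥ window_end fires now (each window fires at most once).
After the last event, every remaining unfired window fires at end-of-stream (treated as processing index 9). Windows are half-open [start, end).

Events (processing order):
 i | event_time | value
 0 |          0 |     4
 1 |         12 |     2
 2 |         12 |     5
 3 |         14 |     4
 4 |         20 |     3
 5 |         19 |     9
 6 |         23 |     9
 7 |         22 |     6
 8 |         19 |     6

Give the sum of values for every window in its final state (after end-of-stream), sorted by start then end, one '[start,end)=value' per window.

i=0 t=0 v=4: → [0,4); WM=−∞
i=1 t=12 v=2: → [12,16); WM=−∞
i=2 t=12 v=5: → [12,16); WM=−∞
i=3 t=14 v=4: → [12,18); WM=14
i=4 t=20 v=3: → [20,24); WM=14
i=5 t=19 v=9: → [19,24); WM=14
i=6 t=23 v=9: → [19,27); WM=14
i=7 t=22 v=6: → [19,27); WM=23
i=8 t=19 v=6: DROP (t<23-1); WM=23

[0,4)=4 [12,18)=11 [19,27)=27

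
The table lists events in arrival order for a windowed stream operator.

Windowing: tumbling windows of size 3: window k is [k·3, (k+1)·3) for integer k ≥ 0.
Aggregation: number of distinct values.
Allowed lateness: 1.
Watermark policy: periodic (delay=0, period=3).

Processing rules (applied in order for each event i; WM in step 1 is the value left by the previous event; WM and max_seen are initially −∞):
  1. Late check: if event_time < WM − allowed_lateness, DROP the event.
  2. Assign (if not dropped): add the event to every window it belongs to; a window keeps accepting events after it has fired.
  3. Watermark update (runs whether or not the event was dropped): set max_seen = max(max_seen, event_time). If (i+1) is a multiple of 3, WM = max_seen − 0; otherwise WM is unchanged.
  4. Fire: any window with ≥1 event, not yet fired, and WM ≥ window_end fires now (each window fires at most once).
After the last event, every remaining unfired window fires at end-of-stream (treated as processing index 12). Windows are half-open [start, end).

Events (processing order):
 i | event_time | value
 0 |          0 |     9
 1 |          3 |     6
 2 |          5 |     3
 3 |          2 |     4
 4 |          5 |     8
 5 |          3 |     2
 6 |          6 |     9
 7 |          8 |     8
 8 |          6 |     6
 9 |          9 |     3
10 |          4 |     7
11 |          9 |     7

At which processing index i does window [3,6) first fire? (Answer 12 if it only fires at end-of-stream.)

i=0 t=0 v=9: → [0,3); WM=−∞
i=1 t=3 v=6: → [3,6); WM=−∞
i=2 t=5 v=3: → [3,6); WM=5; [0,3) fires=1
i=3 t=2 v=4: DROP (t<5-1); WM=5
i=4 t=5 v=8: → [3,6); WM=5
i=5 t=3 v=2: DROP (t<5-1); WM=5
i=6 t=6 v=9: → [6,9); WM=5
i=7 t=8 v=8: → [6,9); WM=5
i=8 t=6 v=6: → [6,9); WM=8; [3,6) fires=3
i=9 t=9 v=3: → [9,12); WM=8
i=10 t=4 v=7: DROP (t<8-1); WM=8
i=11 t=9 v=7: → [9,12); WM=9; [6,9) fires=3

8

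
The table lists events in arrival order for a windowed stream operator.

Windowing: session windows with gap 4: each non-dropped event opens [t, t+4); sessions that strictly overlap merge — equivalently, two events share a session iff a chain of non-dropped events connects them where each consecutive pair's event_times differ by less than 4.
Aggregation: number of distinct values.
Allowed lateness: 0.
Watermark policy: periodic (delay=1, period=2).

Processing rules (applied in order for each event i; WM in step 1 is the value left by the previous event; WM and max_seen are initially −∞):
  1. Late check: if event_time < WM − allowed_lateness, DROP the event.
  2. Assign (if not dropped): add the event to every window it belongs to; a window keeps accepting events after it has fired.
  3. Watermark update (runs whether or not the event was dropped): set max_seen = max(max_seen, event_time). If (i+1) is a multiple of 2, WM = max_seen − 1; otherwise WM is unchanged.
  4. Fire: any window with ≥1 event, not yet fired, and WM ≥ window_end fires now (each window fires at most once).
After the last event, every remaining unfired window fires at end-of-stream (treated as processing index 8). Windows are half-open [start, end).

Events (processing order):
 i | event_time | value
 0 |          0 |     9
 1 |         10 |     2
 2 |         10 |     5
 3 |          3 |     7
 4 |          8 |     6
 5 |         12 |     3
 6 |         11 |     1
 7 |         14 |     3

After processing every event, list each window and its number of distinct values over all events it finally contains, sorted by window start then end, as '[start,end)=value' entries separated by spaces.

i=0 t=0 v=9: → [0,4); WM=−∞
i=1 t=10 v=2: → [10,14); WM=9
i=2 t=10 v=5: → [10,14); WM=9
i=3 t=3 v=7: DROP (t<9-0); WM=9
i=4 t=8 v=6: DROP (t<9-0); WM=9
i=5 t=12 v=3: → [10,16); WM=11
i=6 t=11 v=1: → [10,16); WM=11
i=7 t=14 v=3: → [10,18); WM=13

[0,4)=1 [10,18)=4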